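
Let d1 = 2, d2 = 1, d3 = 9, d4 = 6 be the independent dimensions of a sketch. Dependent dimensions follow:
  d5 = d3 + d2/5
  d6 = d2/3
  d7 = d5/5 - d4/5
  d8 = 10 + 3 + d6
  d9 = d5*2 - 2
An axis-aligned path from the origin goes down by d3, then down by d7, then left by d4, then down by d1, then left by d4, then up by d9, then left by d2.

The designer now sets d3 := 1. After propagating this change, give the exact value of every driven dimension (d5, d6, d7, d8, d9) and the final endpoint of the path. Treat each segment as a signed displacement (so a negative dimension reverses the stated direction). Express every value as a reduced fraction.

Apply edit: d3 := 1
  d5 = d3 + d2/5 = 6/5
  d6 = d2/3 = 1/3
  d7 = d5/5 - d4/5 = -24/25
  d8 = 10 + 3 + d6 = 40/3
  d9 = d5*2 - 2 = 2/5
Walk from origin (0, 0):
  seg 1: down by d3 = 1 → (0, -1)
  seg 2: down by d7 = -24/25 → (0, -1/25)
  seg 3: left by d4 = 6 → (-6, -1/25)
  seg 4: down by d1 = 2 → (-6, -51/25)
  seg 5: left by d4 = 6 → (-12, -51/25)
  seg 6: up by d9 = 2/5 → (-12, -41/25)
  seg 7: left by d2 = 1 → (-13, -41/25)

d5 = 6/5
d6 = 1/3
d7 = -24/25
d8 = 40/3
d9 = 2/5
endpoint = (-13, -41/25)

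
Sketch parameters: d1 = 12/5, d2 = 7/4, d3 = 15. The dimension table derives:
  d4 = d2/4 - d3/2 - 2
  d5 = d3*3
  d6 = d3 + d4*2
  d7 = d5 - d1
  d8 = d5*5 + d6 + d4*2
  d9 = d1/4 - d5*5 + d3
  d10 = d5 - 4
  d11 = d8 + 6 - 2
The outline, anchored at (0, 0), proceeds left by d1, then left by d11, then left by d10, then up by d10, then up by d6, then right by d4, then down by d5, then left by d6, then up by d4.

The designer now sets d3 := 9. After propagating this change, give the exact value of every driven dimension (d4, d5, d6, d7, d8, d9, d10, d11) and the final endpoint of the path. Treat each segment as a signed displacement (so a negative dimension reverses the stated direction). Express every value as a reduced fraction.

Apply edit: d3 := 9
  d4 = d2/4 - d3/2 - 2 = -97/16
  d5 = d3*3 = 27
  d6 = d3 + d4*2 = -25/8
  d7 = d5 - d1 = 123/5
  d8 = d5*5 + d6 + d4*2 = 479/4
  d9 = d1/4 - d5*5 + d3 = -627/5
  d10 = d5 - 4 = 23
  d11 = d8 + 6 - 2 = 495/4
Walk from origin (0, 0):
  seg 1: left by d1 = 12/5 → (-12/5, 0)
  seg 2: left by d11 = 495/4 → (-2523/20, 0)
  seg 3: left by d10 = 23 → (-2983/20, 0)
  seg 4: up by d10 = 23 → (-2983/20, 23)
  seg 5: up by d6 = -25/8 → (-2983/20, 159/8)
  seg 6: right by d4 = -97/16 → (-12417/80, 159/8)
  seg 7: down by d5 = 27 → (-12417/80, -57/8)
  seg 8: left by d6 = -25/8 → (-12167/80, -57/8)
  seg 9: up by d4 = -97/16 → (-12167/80, -211/16)

d4 = -97/16
d5 = 27
d6 = -25/8
d7 = 123/5
d8 = 479/4
d9 = -627/5
d10 = 23
d11 = 495/4
endpoint = (-12167/80, -211/16)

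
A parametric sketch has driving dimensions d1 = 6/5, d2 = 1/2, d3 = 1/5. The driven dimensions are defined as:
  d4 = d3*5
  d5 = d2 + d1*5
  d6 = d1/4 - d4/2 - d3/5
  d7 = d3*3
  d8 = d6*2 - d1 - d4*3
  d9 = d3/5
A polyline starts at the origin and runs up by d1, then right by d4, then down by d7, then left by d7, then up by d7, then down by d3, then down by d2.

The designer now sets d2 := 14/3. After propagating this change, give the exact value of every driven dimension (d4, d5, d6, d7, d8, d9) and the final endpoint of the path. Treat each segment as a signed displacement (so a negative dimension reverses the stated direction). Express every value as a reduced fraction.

Apply edit: d2 := 14/3
  d4 = d3*5 = 1
  d5 = d2 + d1*5 = 32/3
  d6 = d1/4 - d4/2 - d3/5 = -6/25
  d7 = d3*3 = 3/5
  d8 = d6*2 - d1 - d4*3 = -117/25
  d9 = d3/5 = 1/25
Walk from origin (0, 0):
  seg 1: up by d1 = 6/5 → (0, 6/5)
  seg 2: right by d4 = 1 → (1, 6/5)
  seg 3: down by d7 = 3/5 → (1, 3/5)
  seg 4: left by d7 = 3/5 → (2/5, 3/5)
  seg 5: up by d7 = 3/5 → (2/5, 6/5)
  seg 6: down by d3 = 1/5 → (2/5, 1)
  seg 7: down by d2 = 14/3 → (2/5, -11/3)

d4 = 1
d5 = 32/3
d6 = -6/25
d7 = 3/5
d8 = -117/25
d9 = 1/25
endpoint = (2/5, -11/3)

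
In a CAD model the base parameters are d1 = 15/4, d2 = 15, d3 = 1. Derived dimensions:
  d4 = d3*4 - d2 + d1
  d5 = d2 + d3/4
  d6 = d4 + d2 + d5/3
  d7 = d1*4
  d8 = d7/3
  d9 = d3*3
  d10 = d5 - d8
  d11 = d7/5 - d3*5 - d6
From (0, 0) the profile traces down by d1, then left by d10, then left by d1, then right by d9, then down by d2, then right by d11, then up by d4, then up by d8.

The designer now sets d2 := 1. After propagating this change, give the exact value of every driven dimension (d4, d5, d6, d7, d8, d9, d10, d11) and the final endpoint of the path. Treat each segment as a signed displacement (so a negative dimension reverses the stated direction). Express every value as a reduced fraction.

Apply edit: d2 := 1
  d4 = d3*4 - d2 + d1 = 27/4
  d5 = d2 + d3/4 = 5/4
  d6 = d4 + d2 + d5/3 = 49/6
  d7 = d1*4 = 15
  d8 = d7/3 = 5
  d9 = d3*3 = 3
  d10 = d5 - d8 = -15/4
  d11 = d7/5 - d3*5 - d6 = -61/6
Walk from origin (0, 0):
  seg 1: down by d1 = 15/4 → (0, -15/4)
  seg 2: left by d10 = -15/4 → (15/4, -15/4)
  seg 3: left by d1 = 15/4 → (0, -15/4)
  seg 4: right by d9 = 3 → (3, -15/4)
  seg 5: down by d2 = 1 → (3, -19/4)
  seg 6: right by d11 = -61/6 → (-43/6, -19/4)
  seg 7: up by d4 = 27/4 → (-43/6, 2)
  seg 8: up by d8 = 5 → (-43/6, 7)

d4 = 27/4
d5 = 5/4
d6 = 49/6
d7 = 15
d8 = 5
d9 = 3
d10 = -15/4
d11 = -61/6
endpoint = (-43/6, 7)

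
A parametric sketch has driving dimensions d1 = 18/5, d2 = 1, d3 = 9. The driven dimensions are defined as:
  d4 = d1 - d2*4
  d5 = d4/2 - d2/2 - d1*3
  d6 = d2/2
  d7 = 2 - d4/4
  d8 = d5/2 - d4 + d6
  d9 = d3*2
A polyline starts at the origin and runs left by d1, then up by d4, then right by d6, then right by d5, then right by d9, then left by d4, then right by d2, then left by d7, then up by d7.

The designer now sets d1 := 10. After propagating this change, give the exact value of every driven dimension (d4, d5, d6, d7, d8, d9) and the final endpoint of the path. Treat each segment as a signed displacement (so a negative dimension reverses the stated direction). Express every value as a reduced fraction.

Apply edit: d1 := 10
  d4 = d1 - d2*4 = 6
  d5 = d4/2 - d2/2 - d1*3 = -55/2
  d6 = d2/2 = 1/2
  d7 = 2 - d4/4 = 1/2
  d8 = d5/2 - d4 + d6 = -77/4
  d9 = d3*2 = 18
Walk from origin (0, 0):
  seg 1: left by d1 = 10 → (-10, 0)
  seg 2: up by d4 = 6 → (-10, 6)
  seg 3: right by d6 = 1/2 → (-19/2, 6)
  seg 4: right by d5 = -55/2 → (-37, 6)
  seg 5: right by d9 = 18 → (-19, 6)
  seg 6: left by d4 = 6 → (-25, 6)
  seg 7: right by d2 = 1 → (-24, 6)
  seg 8: left by d7 = 1/2 → (-49/2, 6)
  seg 9: up by d7 = 1/2 → (-49/2, 13/2)

d4 = 6
d5 = -55/2
d6 = 1/2
d7 = 1/2
d8 = -77/4
d9 = 18
endpoint = (-49/2, 13/2)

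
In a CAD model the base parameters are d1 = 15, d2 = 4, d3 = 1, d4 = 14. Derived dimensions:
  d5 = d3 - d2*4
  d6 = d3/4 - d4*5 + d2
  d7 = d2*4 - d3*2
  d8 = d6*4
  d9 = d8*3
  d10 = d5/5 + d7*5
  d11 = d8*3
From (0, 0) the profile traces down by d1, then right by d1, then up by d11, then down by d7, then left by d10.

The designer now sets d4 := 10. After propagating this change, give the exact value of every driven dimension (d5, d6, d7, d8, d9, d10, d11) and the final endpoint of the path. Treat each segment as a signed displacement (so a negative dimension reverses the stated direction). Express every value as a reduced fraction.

Apply edit: d4 := 10
  d5 = d3 - d2*4 = -15
  d6 = d3/4 - d4*5 + d2 = -183/4
  d7 = d2*4 - d3*2 = 14
  d8 = d6*4 = -183
  d9 = d8*3 = -549
  d10 = d5/5 + d7*5 = 67
  d11 = d8*3 = -549
Walk from origin (0, 0):
  seg 1: down by d1 = 15 → (0, -15)
  seg 2: right by d1 = 15 → (15, -15)
  seg 3: up by d11 = -549 → (15, -564)
  seg 4: down by d7 = 14 → (15, -578)
  seg 5: left by d10 = 67 → (-52, -578)

d5 = -15
d6 = -183/4
d7 = 14
d8 = -183
d9 = -549
d10 = 67
d11 = -549
endpoint = (-52, -578)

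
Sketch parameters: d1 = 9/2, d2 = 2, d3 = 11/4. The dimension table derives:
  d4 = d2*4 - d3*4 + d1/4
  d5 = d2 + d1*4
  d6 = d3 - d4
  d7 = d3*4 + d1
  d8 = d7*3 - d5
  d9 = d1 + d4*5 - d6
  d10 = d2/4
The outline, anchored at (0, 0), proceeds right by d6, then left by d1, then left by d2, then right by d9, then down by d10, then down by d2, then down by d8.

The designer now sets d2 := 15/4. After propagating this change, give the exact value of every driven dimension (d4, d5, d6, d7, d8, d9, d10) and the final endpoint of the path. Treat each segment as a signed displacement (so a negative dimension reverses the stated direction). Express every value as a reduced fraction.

Apply edit: d2 := 15/4
  d4 = d2*4 - d3*4 + d1/4 = 41/8
  d5 = d2 + d1*4 = 87/4
  d6 = d3 - d4 = -19/8
  d7 = d3*4 + d1 = 31/2
  d8 = d7*3 - d5 = 99/4
  d9 = d1 + d4*5 - d6 = 65/2
  d10 = d2/4 = 15/16
Walk from origin (0, 0):
  seg 1: right by d6 = -19/8 → (-19/8, 0)
  seg 2: left by d1 = 9/2 → (-55/8, 0)
  seg 3: left by d2 = 15/4 → (-85/8, 0)
  seg 4: right by d9 = 65/2 → (175/8, 0)
  seg 5: down by d10 = 15/16 → (175/8, -15/16)
  seg 6: down by d2 = 15/4 → (175/8, -75/16)
  seg 7: down by d8 = 99/4 → (175/8, -471/16)

d4 = 41/8
d5 = 87/4
d6 = -19/8
d7 = 31/2
d8 = 99/4
d9 = 65/2
d10 = 15/16
endpoint = (175/8, -471/16)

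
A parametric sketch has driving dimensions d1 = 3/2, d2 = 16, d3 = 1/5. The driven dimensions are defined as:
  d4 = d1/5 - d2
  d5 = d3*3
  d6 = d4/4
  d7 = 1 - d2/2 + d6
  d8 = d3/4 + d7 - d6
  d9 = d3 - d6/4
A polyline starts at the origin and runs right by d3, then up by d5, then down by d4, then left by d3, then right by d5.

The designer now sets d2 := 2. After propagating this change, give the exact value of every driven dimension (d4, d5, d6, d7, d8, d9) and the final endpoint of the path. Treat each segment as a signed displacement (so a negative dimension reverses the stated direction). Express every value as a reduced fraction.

Apply edit: d2 := 2
  d4 = d1/5 - d2 = -17/10
  d5 = d3*3 = 3/5
  d6 = d4/4 = -17/40
  d7 = 1 - d2/2 + d6 = -17/40
  d8 = d3/4 + d7 - d6 = 1/20
  d9 = d3 - d6/4 = 49/160
Walk from origin (0, 0):
  seg 1: right by d3 = 1/5 → (1/5, 0)
  seg 2: up by d5 = 3/5 → (1/5, 3/5)
  seg 3: down by d4 = -17/10 → (1/5, 23/10)
  seg 4: left by d3 = 1/5 → (0, 23/10)
  seg 5: right by d5 = 3/5 → (3/5, 23/10)

d4 = -17/10
d5 = 3/5
d6 = -17/40
d7 = -17/40
d8 = 1/20
d9 = 49/160
endpoint = (3/5, 23/10)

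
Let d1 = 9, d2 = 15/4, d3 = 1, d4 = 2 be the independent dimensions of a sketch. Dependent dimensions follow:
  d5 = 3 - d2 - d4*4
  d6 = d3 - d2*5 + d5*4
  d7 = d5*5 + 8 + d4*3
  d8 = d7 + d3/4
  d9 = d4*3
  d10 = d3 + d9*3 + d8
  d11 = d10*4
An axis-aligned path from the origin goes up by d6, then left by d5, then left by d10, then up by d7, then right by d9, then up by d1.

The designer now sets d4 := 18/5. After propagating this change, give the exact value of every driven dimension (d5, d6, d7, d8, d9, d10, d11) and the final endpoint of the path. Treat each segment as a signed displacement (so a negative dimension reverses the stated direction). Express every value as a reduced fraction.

d5 = -303/20
d6 = -1567/20
d7 = -1139/20
d8 = -567/10
d9 = 54/5
d10 = -233/10
d11 = -466/5
endpoint = (197/4, -1263/10)

Apply edit: d4 := 18/5
  d5 = 3 - d2 - d4*4 = -303/20
  d6 = d3 - d2*5 + d5*4 = -1567/20
  d7 = d5*5 + 8 + d4*3 = -1139/20
  d8 = d7 + d3/4 = -567/10
  d9 = d4*3 = 54/5
  d10 = d3 + d9*3 + d8 = -233/10
  d11 = d10*4 = -466/5
Walk from origin (0, 0):
  seg 1: up by d6 = -1567/20 → (0, -1567/20)
  seg 2: left by d5 = -303/20 → (303/20, -1567/20)
  seg 3: left by d10 = -233/10 → (769/20, -1567/20)
  seg 4: up by d7 = -1139/20 → (769/20, -1353/10)
  seg 5: right by d9 = 54/5 → (197/4, -1353/10)
  seg 6: up by d1 = 9 → (197/4, -1263/10)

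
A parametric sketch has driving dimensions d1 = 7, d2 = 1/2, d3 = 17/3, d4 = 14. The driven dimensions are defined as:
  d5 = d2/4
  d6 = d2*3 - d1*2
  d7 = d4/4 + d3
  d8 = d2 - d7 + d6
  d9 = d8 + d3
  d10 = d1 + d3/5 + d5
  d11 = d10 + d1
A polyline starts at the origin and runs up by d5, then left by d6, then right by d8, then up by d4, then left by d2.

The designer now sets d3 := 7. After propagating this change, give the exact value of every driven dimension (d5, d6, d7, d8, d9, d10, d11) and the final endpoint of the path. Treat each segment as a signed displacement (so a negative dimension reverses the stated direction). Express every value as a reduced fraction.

Apply edit: d3 := 7
  d5 = d2/4 = 1/8
  d6 = d2*3 - d1*2 = -25/2
  d7 = d4/4 + d3 = 21/2
  d8 = d2 - d7 + d6 = -45/2
  d9 = d8 + d3 = -31/2
  d10 = d1 + d3/5 + d5 = 341/40
  d11 = d10 + d1 = 621/40
Walk from origin (0, 0):
  seg 1: up by d5 = 1/8 → (0, 1/8)
  seg 2: left by d6 = -25/2 → (25/2, 1/8)
  seg 3: right by d8 = -45/2 → (-10, 1/8)
  seg 4: up by d4 = 14 → (-10, 113/8)
  seg 5: left by d2 = 1/2 → (-21/2, 113/8)

d5 = 1/8
d6 = -25/2
d7 = 21/2
d8 = -45/2
d9 = -31/2
d10 = 341/40
d11 = 621/40
endpoint = (-21/2, 113/8)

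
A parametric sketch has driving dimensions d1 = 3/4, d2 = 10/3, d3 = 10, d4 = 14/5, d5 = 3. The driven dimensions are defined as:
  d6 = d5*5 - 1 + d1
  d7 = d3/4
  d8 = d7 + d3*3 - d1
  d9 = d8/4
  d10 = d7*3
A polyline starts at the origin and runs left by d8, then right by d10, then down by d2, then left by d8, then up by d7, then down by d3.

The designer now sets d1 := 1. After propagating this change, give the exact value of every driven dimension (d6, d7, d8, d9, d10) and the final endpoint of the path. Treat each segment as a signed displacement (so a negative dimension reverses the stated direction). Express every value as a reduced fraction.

Apply edit: d1 := 1
  d6 = d5*5 - 1 + d1 = 15
  d7 = d3/4 = 5/2
  d8 = d7 + d3*3 - d1 = 63/2
  d9 = d8/4 = 63/8
  d10 = d7*3 = 15/2
Walk from origin (0, 0):
  seg 1: left by d8 = 63/2 → (-63/2, 0)
  seg 2: right by d10 = 15/2 → (-24, 0)
  seg 3: down by d2 = 10/3 → (-24, -10/3)
  seg 4: left by d8 = 63/2 → (-111/2, -10/3)
  seg 5: up by d7 = 5/2 → (-111/2, -5/6)
  seg 6: down by d3 = 10 → (-111/2, -65/6)

d6 = 15
d7 = 5/2
d8 = 63/2
d9 = 63/8
d10 = 15/2
endpoint = (-111/2, -65/6)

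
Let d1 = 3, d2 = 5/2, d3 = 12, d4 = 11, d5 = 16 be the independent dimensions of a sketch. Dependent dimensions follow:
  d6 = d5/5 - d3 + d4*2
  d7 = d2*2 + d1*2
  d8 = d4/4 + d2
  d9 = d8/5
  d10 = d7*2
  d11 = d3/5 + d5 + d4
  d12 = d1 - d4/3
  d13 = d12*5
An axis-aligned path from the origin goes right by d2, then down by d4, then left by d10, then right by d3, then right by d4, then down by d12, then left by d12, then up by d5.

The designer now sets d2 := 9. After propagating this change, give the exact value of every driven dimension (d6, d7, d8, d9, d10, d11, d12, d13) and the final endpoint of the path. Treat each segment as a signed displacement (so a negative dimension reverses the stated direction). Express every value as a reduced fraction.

Apply edit: d2 := 9
  d6 = d5/5 - d3 + d4*2 = 66/5
  d7 = d2*2 + d1*2 = 24
  d8 = d4/4 + d2 = 47/4
  d9 = d8/5 = 47/20
  d10 = d7*2 = 48
  d11 = d3/5 + d5 + d4 = 147/5
  d12 = d1 - d4/3 = -2/3
  d13 = d12*5 = -10/3
Walk from origin (0, 0):
  seg 1: right by d2 = 9 → (9, 0)
  seg 2: down by d4 = 11 → (9, -11)
  seg 3: left by d10 = 48 → (-39, -11)
  seg 4: right by d3 = 12 → (-27, -11)
  seg 5: right by d4 = 11 → (-16, -11)
  seg 6: down by d12 = -2/3 → (-16, -31/3)
  seg 7: left by d12 = -2/3 → (-46/3, -31/3)
  seg 8: up by d5 = 16 → (-46/3, 17/3)

d6 = 66/5
d7 = 24
d8 = 47/4
d9 = 47/20
d10 = 48
d11 = 147/5
d12 = -2/3
d13 = -10/3
endpoint = (-46/3, 17/3)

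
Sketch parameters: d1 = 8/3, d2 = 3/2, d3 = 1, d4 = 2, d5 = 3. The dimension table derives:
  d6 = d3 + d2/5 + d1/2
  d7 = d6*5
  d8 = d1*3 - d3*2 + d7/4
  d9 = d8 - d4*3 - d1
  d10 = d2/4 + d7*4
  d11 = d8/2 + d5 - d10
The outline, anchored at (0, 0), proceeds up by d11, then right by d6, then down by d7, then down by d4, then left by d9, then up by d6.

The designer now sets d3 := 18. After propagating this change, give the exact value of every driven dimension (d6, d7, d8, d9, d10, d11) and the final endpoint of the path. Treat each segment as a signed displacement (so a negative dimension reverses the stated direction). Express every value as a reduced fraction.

Apply edit: d3 := 18
  d6 = d3 + d2/5 + d1/2 = 589/30
  d7 = d6*5 = 589/6
  d8 = d1*3 - d3*2 + d7/4 = -83/24
  d9 = d8 - d4*3 - d1 = -97/8
  d10 = d2/4 + d7*4 = 9433/24
  d11 = d8/2 + d5 - d10 = -18805/48
Walk from origin (0, 0):
  seg 1: up by d11 = -18805/48 → (0, -18805/48)
  seg 2: right by d6 = 589/30 → (589/30, -18805/48)
  seg 3: down by d7 = 589/6 → (589/30, -7839/16)
  seg 4: down by d4 = 2 → (589/30, -7871/16)
  seg 5: left by d9 = -97/8 → (3811/120, -7871/16)
  seg 6: up by d6 = 589/30 → (3811/120, -113353/240)

d6 = 589/30
d7 = 589/6
d8 = -83/24
d9 = -97/8
d10 = 9433/24
d11 = -18805/48
endpoint = (3811/120, -113353/240)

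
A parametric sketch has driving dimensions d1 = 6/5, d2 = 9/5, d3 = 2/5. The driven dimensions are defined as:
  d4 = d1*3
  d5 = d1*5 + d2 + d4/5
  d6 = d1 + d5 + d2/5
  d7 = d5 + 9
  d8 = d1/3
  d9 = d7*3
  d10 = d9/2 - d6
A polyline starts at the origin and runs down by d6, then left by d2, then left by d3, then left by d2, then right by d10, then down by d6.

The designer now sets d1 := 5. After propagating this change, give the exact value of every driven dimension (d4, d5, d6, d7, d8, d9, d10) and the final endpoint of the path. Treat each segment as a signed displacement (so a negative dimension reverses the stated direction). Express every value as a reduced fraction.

Apply edit: d1 := 5
  d4 = d1*3 = 15
  d5 = d1*5 + d2 + d4/5 = 149/5
  d6 = d1 + d5 + d2/5 = 879/25
  d7 = d5 + 9 = 194/5
  d8 = d1/3 = 5/3
  d9 = d7*3 = 582/5
  d10 = d9/2 - d6 = 576/25
Walk from origin (0, 0):
  seg 1: down by d6 = 879/25 → (0, -879/25)
  seg 2: left by d2 = 9/5 → (-9/5, -879/25)
  seg 3: left by d3 = 2/5 → (-11/5, -879/25)
  seg 4: left by d2 = 9/5 → (-4, -879/25)
  seg 5: right by d10 = 576/25 → (476/25, -879/25)
  seg 6: down by d6 = 879/25 → (476/25, -1758/25)

d4 = 15
d5 = 149/5
d6 = 879/25
d7 = 194/5
d8 = 5/3
d9 = 582/5
d10 = 576/25
endpoint = (476/25, -1758/25)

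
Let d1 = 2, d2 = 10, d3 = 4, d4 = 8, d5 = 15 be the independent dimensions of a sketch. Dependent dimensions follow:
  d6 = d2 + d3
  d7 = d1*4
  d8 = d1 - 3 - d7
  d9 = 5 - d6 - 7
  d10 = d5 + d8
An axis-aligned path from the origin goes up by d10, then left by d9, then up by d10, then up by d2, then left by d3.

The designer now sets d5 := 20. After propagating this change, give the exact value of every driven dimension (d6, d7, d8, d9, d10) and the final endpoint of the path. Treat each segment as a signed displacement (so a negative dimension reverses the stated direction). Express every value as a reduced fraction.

d6 = 14
d7 = 8
d8 = -9
d9 = -16
d10 = 11
endpoint = (12, 32)

Apply edit: d5 := 20
  d6 = d2 + d3 = 14
  d7 = d1*4 = 8
  d8 = d1 - 3 - d7 = -9
  d9 = 5 - d6 - 7 = -16
  d10 = d5 + d8 = 11
Walk from origin (0, 0):
  seg 1: up by d10 = 11 → (0, 11)
  seg 2: left by d9 = -16 → (16, 11)
  seg 3: up by d10 = 11 → (16, 22)
  seg 4: up by d2 = 10 → (16, 32)
  seg 5: left by d3 = 4 → (12, 32)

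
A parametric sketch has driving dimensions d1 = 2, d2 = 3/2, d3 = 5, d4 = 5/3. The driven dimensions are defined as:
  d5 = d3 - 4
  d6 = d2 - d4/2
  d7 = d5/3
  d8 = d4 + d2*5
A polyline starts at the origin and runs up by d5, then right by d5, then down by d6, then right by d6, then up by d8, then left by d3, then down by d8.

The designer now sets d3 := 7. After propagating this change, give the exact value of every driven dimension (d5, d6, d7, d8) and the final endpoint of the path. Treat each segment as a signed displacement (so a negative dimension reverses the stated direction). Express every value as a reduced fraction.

Apply edit: d3 := 7
  d5 = d3 - 4 = 3
  d6 = d2 - d4/2 = 2/3
  d7 = d5/3 = 1
  d8 = d4 + d2*5 = 55/6
Walk from origin (0, 0):
  seg 1: up by d5 = 3 → (0, 3)
  seg 2: right by d5 = 3 → (3, 3)
  seg 3: down by d6 = 2/3 → (3, 7/3)
  seg 4: right by d6 = 2/3 → (11/3, 7/3)
  seg 5: up by d8 = 55/6 → (11/3, 23/2)
  seg 6: left by d3 = 7 → (-10/3, 23/2)
  seg 7: down by d8 = 55/6 → (-10/3, 7/3)

d5 = 3
d6 = 2/3
d7 = 1
d8 = 55/6
endpoint = (-10/3, 7/3)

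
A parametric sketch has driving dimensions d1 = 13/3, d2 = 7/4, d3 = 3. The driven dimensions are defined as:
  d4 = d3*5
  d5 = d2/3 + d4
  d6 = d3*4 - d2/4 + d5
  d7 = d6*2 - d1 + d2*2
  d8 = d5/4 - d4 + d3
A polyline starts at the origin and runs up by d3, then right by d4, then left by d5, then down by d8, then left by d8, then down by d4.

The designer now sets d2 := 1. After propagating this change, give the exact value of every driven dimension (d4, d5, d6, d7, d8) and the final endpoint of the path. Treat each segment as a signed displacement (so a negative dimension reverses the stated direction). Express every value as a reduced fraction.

d4 = 15
d5 = 46/3
d6 = 325/12
d7 = 311/6
d8 = -49/6
endpoint = (47/6, -23/6)

Apply edit: d2 := 1
  d4 = d3*5 = 15
  d5 = d2/3 + d4 = 46/3
  d6 = d3*4 - d2/4 + d5 = 325/12
  d7 = d6*2 - d1 + d2*2 = 311/6
  d8 = d5/4 - d4 + d3 = -49/6
Walk from origin (0, 0):
  seg 1: up by d3 = 3 → (0, 3)
  seg 2: right by d4 = 15 → (15, 3)
  seg 3: left by d5 = 46/3 → (-1/3, 3)
  seg 4: down by d8 = -49/6 → (-1/3, 67/6)
  seg 5: left by d8 = -49/6 → (47/6, 67/6)
  seg 6: down by d4 = 15 → (47/6, -23/6)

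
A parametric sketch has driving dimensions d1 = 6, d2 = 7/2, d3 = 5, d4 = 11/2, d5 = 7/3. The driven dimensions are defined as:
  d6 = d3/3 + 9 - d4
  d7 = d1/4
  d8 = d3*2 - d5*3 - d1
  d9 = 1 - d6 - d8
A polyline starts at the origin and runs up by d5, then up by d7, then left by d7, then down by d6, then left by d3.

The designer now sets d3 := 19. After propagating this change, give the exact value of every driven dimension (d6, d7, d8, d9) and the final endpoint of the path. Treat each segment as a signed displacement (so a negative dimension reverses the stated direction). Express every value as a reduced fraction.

d6 = 59/6
d7 = 3/2
d8 = 25
d9 = -203/6
endpoint = (-41/2, -6)

Apply edit: d3 := 19
  d6 = d3/3 + 9 - d4 = 59/6
  d7 = d1/4 = 3/2
  d8 = d3*2 - d5*3 - d1 = 25
  d9 = 1 - d6 - d8 = -203/6
Walk from origin (0, 0):
  seg 1: up by d5 = 7/3 → (0, 7/3)
  seg 2: up by d7 = 3/2 → (0, 23/6)
  seg 3: left by d7 = 3/2 → (-3/2, 23/6)
  seg 4: down by d6 = 59/6 → (-3/2, -6)
  seg 5: left by d3 = 19 → (-41/2, -6)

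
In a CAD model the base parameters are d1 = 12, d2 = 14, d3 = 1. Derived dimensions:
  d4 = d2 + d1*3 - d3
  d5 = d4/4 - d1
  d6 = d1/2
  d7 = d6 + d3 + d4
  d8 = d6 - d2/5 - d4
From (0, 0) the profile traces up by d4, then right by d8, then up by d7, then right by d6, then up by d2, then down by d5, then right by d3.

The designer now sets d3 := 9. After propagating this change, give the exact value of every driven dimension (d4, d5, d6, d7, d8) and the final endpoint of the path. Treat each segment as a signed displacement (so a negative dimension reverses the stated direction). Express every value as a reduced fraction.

Apply edit: d3 := 9
  d4 = d2 + d1*3 - d3 = 41
  d5 = d4/4 - d1 = -7/4
  d6 = d1/2 = 6
  d7 = d6 + d3 + d4 = 56
  d8 = d6 - d2/5 - d4 = -189/5
Walk from origin (0, 0):
  seg 1: up by d4 = 41 → (0, 41)
  seg 2: right by d8 = -189/5 → (-189/5, 41)
  seg 3: up by d7 = 56 → (-189/5, 97)
  seg 4: right by d6 = 6 → (-159/5, 97)
  seg 5: up by d2 = 14 → (-159/5, 111)
  seg 6: down by d5 = -7/4 → (-159/5, 451/4)
  seg 7: right by d3 = 9 → (-114/5, 451/4)

d4 = 41
d5 = -7/4
d6 = 6
d7 = 56
d8 = -189/5
endpoint = (-114/5, 451/4)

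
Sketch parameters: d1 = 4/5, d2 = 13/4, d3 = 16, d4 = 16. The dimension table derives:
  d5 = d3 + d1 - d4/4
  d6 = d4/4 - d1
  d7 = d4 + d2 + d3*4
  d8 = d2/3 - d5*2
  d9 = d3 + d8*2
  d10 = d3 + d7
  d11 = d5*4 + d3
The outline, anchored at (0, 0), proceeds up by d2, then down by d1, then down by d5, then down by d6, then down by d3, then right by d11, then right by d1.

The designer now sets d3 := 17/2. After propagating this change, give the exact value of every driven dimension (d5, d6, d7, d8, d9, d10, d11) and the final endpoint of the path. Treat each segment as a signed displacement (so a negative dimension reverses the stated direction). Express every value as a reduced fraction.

Apply edit: d3 := 17/2
  d5 = d3 + d1 - d4/4 = 53/10
  d6 = d4/4 - d1 = 16/5
  d7 = d4 + d2 + d3*4 = 213/4
  d8 = d2/3 - d5*2 = -571/60
  d9 = d3 + d8*2 = -158/15
  d10 = d3 + d7 = 247/4
  d11 = d5*4 + d3 = 297/10
Walk from origin (0, 0):
  seg 1: up by d2 = 13/4 → (0, 13/4)
  seg 2: down by d1 = 4/5 → (0, 49/20)
  seg 3: down by d5 = 53/10 → (0, -57/20)
  seg 4: down by d6 = 16/5 → (0, -121/20)
  seg 5: down by d3 = 17/2 → (0, -291/20)
  seg 6: right by d11 = 297/10 → (297/10, -291/20)
  seg 7: right by d1 = 4/5 → (61/2, -291/20)

d5 = 53/10
d6 = 16/5
d7 = 213/4
d8 = -571/60
d9 = -158/15
d10 = 247/4
d11 = 297/10
endpoint = (61/2, -291/20)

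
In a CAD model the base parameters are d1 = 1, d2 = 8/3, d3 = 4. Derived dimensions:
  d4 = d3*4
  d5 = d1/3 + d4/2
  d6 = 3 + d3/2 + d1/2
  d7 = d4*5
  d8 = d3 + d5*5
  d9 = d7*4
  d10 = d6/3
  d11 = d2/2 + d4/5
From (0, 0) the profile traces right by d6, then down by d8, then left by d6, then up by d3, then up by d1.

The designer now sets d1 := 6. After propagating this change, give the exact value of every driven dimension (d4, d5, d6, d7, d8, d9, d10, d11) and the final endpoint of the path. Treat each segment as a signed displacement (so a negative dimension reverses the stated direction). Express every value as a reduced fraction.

d4 = 16
d5 = 10
d6 = 8
d7 = 80
d8 = 54
d9 = 320
d10 = 8/3
d11 = 68/15
endpoint = (0, -44)

Apply edit: d1 := 6
  d4 = d3*4 = 16
  d5 = d1/3 + d4/2 = 10
  d6 = 3 + d3/2 + d1/2 = 8
  d7 = d4*5 = 80
  d8 = d3 + d5*5 = 54
  d9 = d7*4 = 320
  d10 = d6/3 = 8/3
  d11 = d2/2 + d4/5 = 68/15
Walk from origin (0, 0):
  seg 1: right by d6 = 8 → (8, 0)
  seg 2: down by d8 = 54 → (8, -54)
  seg 3: left by d6 = 8 → (0, -54)
  seg 4: up by d3 = 4 → (0, -50)
  seg 5: up by d1 = 6 → (0, -44)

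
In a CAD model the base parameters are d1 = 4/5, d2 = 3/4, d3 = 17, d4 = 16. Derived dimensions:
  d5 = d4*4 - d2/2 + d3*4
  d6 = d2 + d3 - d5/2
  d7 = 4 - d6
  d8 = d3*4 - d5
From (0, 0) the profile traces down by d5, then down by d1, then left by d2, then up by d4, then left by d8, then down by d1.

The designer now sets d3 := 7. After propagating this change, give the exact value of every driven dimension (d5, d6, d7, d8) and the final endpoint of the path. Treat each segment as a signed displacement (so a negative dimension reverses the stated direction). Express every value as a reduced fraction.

d5 = 733/8
d6 = -609/16
d7 = 673/16
d8 = -509/8
endpoint = (503/8, -3089/40)

Apply edit: d3 := 7
  d5 = d4*4 - d2/2 + d3*4 = 733/8
  d6 = d2 + d3 - d5/2 = -609/16
  d7 = 4 - d6 = 673/16
  d8 = d3*4 - d5 = -509/8
Walk from origin (0, 0):
  seg 1: down by d5 = 733/8 → (0, -733/8)
  seg 2: down by d1 = 4/5 → (0, -3697/40)
  seg 3: left by d2 = 3/4 → (-3/4, -3697/40)
  seg 4: up by d4 = 16 → (-3/4, -3057/40)
  seg 5: left by d8 = -509/8 → (503/8, -3057/40)
  seg 6: down by d1 = 4/5 → (503/8, -3089/40)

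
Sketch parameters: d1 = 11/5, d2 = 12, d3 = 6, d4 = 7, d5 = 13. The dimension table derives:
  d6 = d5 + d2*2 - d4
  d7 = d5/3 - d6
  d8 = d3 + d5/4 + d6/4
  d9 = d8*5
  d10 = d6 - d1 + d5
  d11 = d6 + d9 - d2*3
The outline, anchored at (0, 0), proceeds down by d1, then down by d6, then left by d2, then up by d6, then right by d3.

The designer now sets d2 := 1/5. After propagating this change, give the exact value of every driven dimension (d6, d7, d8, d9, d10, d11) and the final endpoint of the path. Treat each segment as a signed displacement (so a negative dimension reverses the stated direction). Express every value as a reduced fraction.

Apply edit: d2 := 1/5
  d6 = d5 + d2*2 - d4 = 32/5
  d7 = d5/3 - d6 = -31/15
  d8 = d3 + d5/4 + d6/4 = 217/20
  d9 = d8*5 = 217/4
  d10 = d6 - d1 + d5 = 86/5
  d11 = d6 + d9 - d2*3 = 1201/20
Walk from origin (0, 0):
  seg 1: down by d1 = 11/5 → (0, -11/5)
  seg 2: down by d6 = 32/5 → (0, -43/5)
  seg 3: left by d2 = 1/5 → (-1/5, -43/5)
  seg 4: up by d6 = 32/5 → (-1/5, -11/5)
  seg 5: right by d3 = 6 → (29/5, -11/5)

d6 = 32/5
d7 = -31/15
d8 = 217/20
d9 = 217/4
d10 = 86/5
d11 = 1201/20
endpoint = (29/5, -11/5)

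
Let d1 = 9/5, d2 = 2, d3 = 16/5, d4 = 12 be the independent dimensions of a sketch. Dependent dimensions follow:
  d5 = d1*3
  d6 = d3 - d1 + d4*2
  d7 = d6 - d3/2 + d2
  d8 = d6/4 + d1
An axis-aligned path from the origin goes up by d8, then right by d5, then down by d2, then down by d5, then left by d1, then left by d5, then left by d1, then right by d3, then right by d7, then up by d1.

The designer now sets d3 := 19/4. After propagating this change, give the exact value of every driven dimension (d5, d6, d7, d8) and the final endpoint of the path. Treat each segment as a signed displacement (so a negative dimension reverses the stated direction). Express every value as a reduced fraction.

Apply edit: d3 := 19/4
  d5 = d1*3 = 27/5
  d6 = d3 - d1 + d4*2 = 539/20
  d7 = d6 - d3/2 + d2 = 1063/40
  d8 = d6/4 + d1 = 683/80
Walk from origin (0, 0):
  seg 1: up by d8 = 683/80 → (0, 683/80)
  seg 2: right by d5 = 27/5 → (27/5, 683/80)
  seg 3: down by d2 = 2 → (27/5, 523/80)
  seg 4: down by d5 = 27/5 → (27/5, 91/80)
  seg 5: left by d1 = 9/5 → (18/5, 91/80)
  seg 6: left by d5 = 27/5 → (-9/5, 91/80)
  seg 7: left by d1 = 9/5 → (-18/5, 91/80)
  seg 8: right by d3 = 19/4 → (23/20, 91/80)
  seg 9: right by d7 = 1063/40 → (1109/40, 91/80)
  seg 10: up by d1 = 9/5 → (1109/40, 47/16)

d5 = 27/5
d6 = 539/20
d7 = 1063/40
d8 = 683/80
endpoint = (1109/40, 47/16)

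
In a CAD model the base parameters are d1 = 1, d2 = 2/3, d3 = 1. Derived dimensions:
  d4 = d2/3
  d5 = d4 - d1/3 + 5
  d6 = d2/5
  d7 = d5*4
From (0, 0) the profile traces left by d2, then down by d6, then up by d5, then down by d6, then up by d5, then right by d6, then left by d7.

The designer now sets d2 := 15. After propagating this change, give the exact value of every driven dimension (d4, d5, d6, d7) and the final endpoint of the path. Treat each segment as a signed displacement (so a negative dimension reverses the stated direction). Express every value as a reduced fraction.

Apply edit: d2 := 15
  d4 = d2/3 = 5
  d5 = d4 - d1/3 + 5 = 29/3
  d6 = d2/5 = 3
  d7 = d5*4 = 116/3
Walk from origin (0, 0):
  seg 1: left by d2 = 15 → (-15, 0)
  seg 2: down by d6 = 3 → (-15, -3)
  seg 3: up by d5 = 29/3 → (-15, 20/3)
  seg 4: down by d6 = 3 → (-15, 11/3)
  seg 5: up by d5 = 29/3 → (-15, 40/3)
  seg 6: right by d6 = 3 → (-12, 40/3)
  seg 7: left by d7 = 116/3 → (-152/3, 40/3)

d4 = 5
d5 = 29/3
d6 = 3
d7 = 116/3
endpoint = (-152/3, 40/3)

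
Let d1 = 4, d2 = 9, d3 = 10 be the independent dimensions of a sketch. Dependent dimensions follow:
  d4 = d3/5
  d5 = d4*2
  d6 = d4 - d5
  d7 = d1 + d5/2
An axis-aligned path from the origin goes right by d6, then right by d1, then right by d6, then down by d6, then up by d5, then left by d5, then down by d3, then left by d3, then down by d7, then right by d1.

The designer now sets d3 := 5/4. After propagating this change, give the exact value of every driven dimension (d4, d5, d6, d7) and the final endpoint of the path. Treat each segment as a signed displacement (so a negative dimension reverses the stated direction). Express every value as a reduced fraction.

Apply edit: d3 := 5/4
  d4 = d3/5 = 1/4
  d5 = d4*2 = 1/2
  d6 = d4 - d5 = -1/4
  d7 = d1 + d5/2 = 17/4
Walk from origin (0, 0):
  seg 1: right by d6 = -1/4 → (-1/4, 0)
  seg 2: right by d1 = 4 → (15/4, 0)
  seg 3: right by d6 = -1/4 → (7/2, 0)
  seg 4: down by d6 = -1/4 → (7/2, 1/4)
  seg 5: up by d5 = 1/2 → (7/2, 3/4)
  seg 6: left by d5 = 1/2 → (3, 3/4)
  seg 7: down by d3 = 5/4 → (3, -1/2)
  seg 8: left by d3 = 5/4 → (7/4, -1/2)
  seg 9: down by d7 = 17/4 → (7/4, -19/4)
  seg 10: right by d1 = 4 → (23/4, -19/4)

d4 = 1/4
d5 = 1/2
d6 = -1/4
d7 = 17/4
endpoint = (23/4, -19/4)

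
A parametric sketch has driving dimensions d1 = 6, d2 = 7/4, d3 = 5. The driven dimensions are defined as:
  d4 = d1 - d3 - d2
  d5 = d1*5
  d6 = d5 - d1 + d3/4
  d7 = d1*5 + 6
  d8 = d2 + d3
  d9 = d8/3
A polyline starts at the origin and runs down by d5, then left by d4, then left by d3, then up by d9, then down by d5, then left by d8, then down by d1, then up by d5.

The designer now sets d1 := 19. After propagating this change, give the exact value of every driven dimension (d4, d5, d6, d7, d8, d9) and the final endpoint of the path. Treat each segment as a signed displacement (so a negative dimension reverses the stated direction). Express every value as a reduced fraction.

Apply edit: d1 := 19
  d4 = d1 - d3 - d2 = 49/4
  d5 = d1*5 = 95
  d6 = d5 - d1 + d3/4 = 309/4
  d7 = d1*5 + 6 = 101
  d8 = d2 + d3 = 27/4
  d9 = d8/3 = 9/4
Walk from origin (0, 0):
  seg 1: down by d5 = 95 → (0, -95)
  seg 2: left by d4 = 49/4 → (-49/4, -95)
  seg 3: left by d3 = 5 → (-69/4, -95)
  seg 4: up by d9 = 9/4 → (-69/4, -371/4)
  seg 5: down by d5 = 95 → (-69/4, -751/4)
  seg 6: left by d8 = 27/4 → (-24, -751/4)
  seg 7: down by d1 = 19 → (-24, -827/4)
  seg 8: up by d5 = 95 → (-24, -447/4)

d4 = 49/4
d5 = 95
d6 = 309/4
d7 = 101
d8 = 27/4
d9 = 9/4
endpoint = (-24, -447/4)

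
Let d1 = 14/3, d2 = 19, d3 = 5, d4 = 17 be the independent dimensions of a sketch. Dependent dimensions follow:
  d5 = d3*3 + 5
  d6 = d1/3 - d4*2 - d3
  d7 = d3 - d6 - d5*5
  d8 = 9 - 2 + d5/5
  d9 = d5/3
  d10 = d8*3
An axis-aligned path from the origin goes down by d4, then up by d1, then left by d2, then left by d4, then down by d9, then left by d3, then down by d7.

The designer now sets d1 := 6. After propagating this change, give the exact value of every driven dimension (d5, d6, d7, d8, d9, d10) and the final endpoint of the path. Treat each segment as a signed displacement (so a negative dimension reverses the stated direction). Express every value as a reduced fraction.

d5 = 20
d6 = -37
d7 = -58
d8 = 11
d9 = 20/3
d10 = 33
endpoint = (-41, 121/3)

Apply edit: d1 := 6
  d5 = d3*3 + 5 = 20
  d6 = d1/3 - d4*2 - d3 = -37
  d7 = d3 - d6 - d5*5 = -58
  d8 = 9 - 2 + d5/5 = 11
  d9 = d5/3 = 20/3
  d10 = d8*3 = 33
Walk from origin (0, 0):
  seg 1: down by d4 = 17 → (0, -17)
  seg 2: up by d1 = 6 → (0, -11)
  seg 3: left by d2 = 19 → (-19, -11)
  seg 4: left by d4 = 17 → (-36, -11)
  seg 5: down by d9 = 20/3 → (-36, -53/3)
  seg 6: left by d3 = 5 → (-41, -53/3)
  seg 7: down by d7 = -58 → (-41, 121/3)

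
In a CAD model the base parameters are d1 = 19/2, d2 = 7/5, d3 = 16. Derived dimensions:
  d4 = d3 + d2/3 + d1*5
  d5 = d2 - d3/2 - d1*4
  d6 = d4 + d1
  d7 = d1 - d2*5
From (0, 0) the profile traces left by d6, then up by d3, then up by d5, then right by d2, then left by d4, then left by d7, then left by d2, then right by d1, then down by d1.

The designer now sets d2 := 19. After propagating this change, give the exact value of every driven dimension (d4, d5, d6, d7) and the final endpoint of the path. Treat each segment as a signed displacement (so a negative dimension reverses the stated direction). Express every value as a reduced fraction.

Apply edit: d2 := 19
  d4 = d3 + d2/3 + d1*5 = 419/6
  d5 = d2 - d3/2 - d1*4 = -27
  d6 = d4 + d1 = 238/3
  d7 = d1 - d2*5 = -171/2
Walk from origin (0, 0):
  seg 1: left by d6 = 238/3 → (-238/3, 0)
  seg 2: up by d3 = 16 → (-238/3, 16)
  seg 3: up by d5 = -27 → (-238/3, -11)
  seg 4: right by d2 = 19 → (-181/3, -11)
  seg 5: left by d4 = 419/6 → (-781/6, -11)
  seg 6: left by d7 = -171/2 → (-134/3, -11)
  seg 7: left by d2 = 19 → (-191/3, -11)
  seg 8: right by d1 = 19/2 → (-325/6, -11)
  seg 9: down by d1 = 19/2 → (-325/6, -41/2)

d4 = 419/6
d5 = -27
d6 = 238/3
d7 = -171/2
endpoint = (-325/6, -41/2)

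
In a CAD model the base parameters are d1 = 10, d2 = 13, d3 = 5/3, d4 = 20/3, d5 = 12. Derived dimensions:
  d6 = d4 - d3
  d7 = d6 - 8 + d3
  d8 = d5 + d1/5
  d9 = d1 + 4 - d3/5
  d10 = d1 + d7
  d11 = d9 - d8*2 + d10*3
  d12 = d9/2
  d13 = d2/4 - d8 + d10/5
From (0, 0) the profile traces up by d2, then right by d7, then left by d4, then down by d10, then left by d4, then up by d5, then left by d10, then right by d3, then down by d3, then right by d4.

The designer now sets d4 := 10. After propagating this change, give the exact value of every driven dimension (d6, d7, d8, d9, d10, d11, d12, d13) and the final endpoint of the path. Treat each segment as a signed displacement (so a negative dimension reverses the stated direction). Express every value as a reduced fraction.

d6 = 25/3
d7 = 2
d8 = 14
d9 = 41/3
d10 = 12
d11 = 65/3
d12 = 41/6
d13 = -167/20
endpoint = (-55/3, 34/3)

Apply edit: d4 := 10
  d6 = d4 - d3 = 25/3
  d7 = d6 - 8 + d3 = 2
  d8 = d5 + d1/5 = 14
  d9 = d1 + 4 - d3/5 = 41/3
  d10 = d1 + d7 = 12
  d11 = d9 - d8*2 + d10*3 = 65/3
  d12 = d9/2 = 41/6
  d13 = d2/4 - d8 + d10/5 = -167/20
Walk from origin (0, 0):
  seg 1: up by d2 = 13 → (0, 13)
  seg 2: right by d7 = 2 → (2, 13)
  seg 3: left by d4 = 10 → (-8, 13)
  seg 4: down by d10 = 12 → (-8, 1)
  seg 5: left by d4 = 10 → (-18, 1)
  seg 6: up by d5 = 12 → (-18, 13)
  seg 7: left by d10 = 12 → (-30, 13)
  seg 8: right by d3 = 5/3 → (-85/3, 13)
  seg 9: down by d3 = 5/3 → (-85/3, 34/3)
  seg 10: right by d4 = 10 → (-55/3, 34/3)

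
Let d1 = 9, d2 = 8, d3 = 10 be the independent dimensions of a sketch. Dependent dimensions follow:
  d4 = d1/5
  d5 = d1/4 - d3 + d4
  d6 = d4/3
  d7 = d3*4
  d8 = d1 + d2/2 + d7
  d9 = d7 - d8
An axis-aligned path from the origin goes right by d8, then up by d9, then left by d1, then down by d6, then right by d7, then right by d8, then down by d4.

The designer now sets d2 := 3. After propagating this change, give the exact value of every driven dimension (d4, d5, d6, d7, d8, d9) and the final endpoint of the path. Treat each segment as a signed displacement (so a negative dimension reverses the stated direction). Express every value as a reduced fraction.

Apply edit: d2 := 3
  d4 = d1/5 = 9/5
  d5 = d1/4 - d3 + d4 = -119/20
  d6 = d4/3 = 3/5
  d7 = d3*4 = 40
  d8 = d1 + d2/2 + d7 = 101/2
  d9 = d7 - d8 = -21/2
Walk from origin (0, 0):
  seg 1: right by d8 = 101/2 → (101/2, 0)
  seg 2: up by d9 = -21/2 → (101/2, -21/2)
  seg 3: left by d1 = 9 → (83/2, -21/2)
  seg 4: down by d6 = 3/5 → (83/2, -111/10)
  seg 5: right by d7 = 40 → (163/2, -111/10)
  seg 6: right by d8 = 101/2 → (132, -111/10)
  seg 7: down by d4 = 9/5 → (132, -129/10)

d4 = 9/5
d5 = -119/20
d6 = 3/5
d7 = 40
d8 = 101/2
d9 = -21/2
endpoint = (132, -129/10)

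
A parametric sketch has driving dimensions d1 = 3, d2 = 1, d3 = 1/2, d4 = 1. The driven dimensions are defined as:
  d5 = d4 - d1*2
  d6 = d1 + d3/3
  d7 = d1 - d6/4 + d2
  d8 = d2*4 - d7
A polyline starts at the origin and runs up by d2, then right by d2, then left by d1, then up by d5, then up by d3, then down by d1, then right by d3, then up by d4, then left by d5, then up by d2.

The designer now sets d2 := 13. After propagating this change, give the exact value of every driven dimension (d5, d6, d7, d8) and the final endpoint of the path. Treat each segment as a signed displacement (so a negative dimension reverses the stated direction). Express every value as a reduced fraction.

d5 = -5
d6 = 19/6
d7 = 365/24
d8 = 883/24
endpoint = (31/2, 39/2)

Apply edit: d2 := 13
  d5 = d4 - d1*2 = -5
  d6 = d1 + d3/3 = 19/6
  d7 = d1 - d6/4 + d2 = 365/24
  d8 = d2*4 - d7 = 883/24
Walk from origin (0, 0):
  seg 1: up by d2 = 13 → (0, 13)
  seg 2: right by d2 = 13 → (13, 13)
  seg 3: left by d1 = 3 → (10, 13)
  seg 4: up by d5 = -5 → (10, 8)
  seg 5: up by d3 = 1/2 → (10, 17/2)
  seg 6: down by d1 = 3 → (10, 11/2)
  seg 7: right by d3 = 1/2 → (21/2, 11/2)
  seg 8: up by d4 = 1 → (21/2, 13/2)
  seg 9: left by d5 = -5 → (31/2, 13/2)
  seg 10: up by d2 = 13 → (31/2, 39/2)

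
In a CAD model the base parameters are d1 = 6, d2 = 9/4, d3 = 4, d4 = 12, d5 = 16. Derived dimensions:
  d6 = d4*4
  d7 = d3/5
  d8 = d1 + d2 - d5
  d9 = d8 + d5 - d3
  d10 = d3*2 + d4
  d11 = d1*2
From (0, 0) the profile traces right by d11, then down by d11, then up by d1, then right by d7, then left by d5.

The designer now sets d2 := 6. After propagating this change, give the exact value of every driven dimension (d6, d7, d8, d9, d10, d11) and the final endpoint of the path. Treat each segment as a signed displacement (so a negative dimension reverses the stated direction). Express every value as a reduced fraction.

Apply edit: d2 := 6
  d6 = d4*4 = 48
  d7 = d3/5 = 4/5
  d8 = d1 + d2 - d5 = -4
  d9 = d8 + d5 - d3 = 8
  d10 = d3*2 + d4 = 20
  d11 = d1*2 = 12
Walk from origin (0, 0):
  seg 1: right by d11 = 12 → (12, 0)
  seg 2: down by d11 = 12 → (12, -12)
  seg 3: up by d1 = 6 → (12, -6)
  seg 4: right by d7 = 4/5 → (64/5, -6)
  seg 5: left by d5 = 16 → (-16/5, -6)

d6 = 48
d7 = 4/5
d8 = -4
d9 = 8
d10 = 20
d11 = 12
endpoint = (-16/5, -6)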